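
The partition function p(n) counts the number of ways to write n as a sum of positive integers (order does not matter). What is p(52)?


Using the generating function prod_{k>=1} 1/(1-x^k), we compute p(52).
By dynamic programming over parts 1 through 52:
p(52) = 281589

281589


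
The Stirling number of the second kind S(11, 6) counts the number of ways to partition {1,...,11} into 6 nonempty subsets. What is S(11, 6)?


Using the explicit formula S(n,k) = (1/k!) sum_{j=0}^{k} (-1)^(k-j) C(k,j) j^n:
S(11, 6) = 179487
Equivalently, S(n,k) is n! times the coefficient of x^n in the EGF (e^x - 1)^k / k!.

179487


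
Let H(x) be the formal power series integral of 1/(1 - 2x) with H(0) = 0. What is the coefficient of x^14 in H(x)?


1/(1 - 2x) = sum_{k>=0} 2^k x^k. Integrating termwise with H(0) = 0:
H(x) = sum_{k>=0} 2^k x^(k+1) / (k+1) = sum_{m>=1} 2^(m-1) x^m / m.
For m = 14: 2^13/14 = 8192/14 = 4096/7.

4096/7


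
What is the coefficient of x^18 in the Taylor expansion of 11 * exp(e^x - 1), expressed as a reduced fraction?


exp(e^x - 1) = sum_{k>=0} Bell_k x^k / k!, where Bell_k is the k-th Bell number.
So the coefficient of x^18 is 11 * Bell_18 / 18!.
Computing: Bell_18 = 682076806159 and 18! = 6402373705728000, giving
11 * 682076806159/6402373705728000 = 97439543737/83147710464000.

97439543737/83147710464000


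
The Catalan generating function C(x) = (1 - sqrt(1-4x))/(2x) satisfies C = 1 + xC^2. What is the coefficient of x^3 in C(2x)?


Substituting x -> 2x scales the n-th coefficient by 2^n, so [x^3] C(2x) = 2^3 * C_3.
C_3 = C(2*3, 3)/(4) = 20/4 = 5.
So 2^3 * 5 = 8 * 5 = 40.

40


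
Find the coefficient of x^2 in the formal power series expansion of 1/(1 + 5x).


Write 1/(1 + c x) = 1/(1 - (-c) x) and apply the geometric-series identity
1/(1 - y) = sum_{k>=0} y^k to get 1/(1 + c x) = sum_{k>=0} (-c)^k x^k.
So the coefficient of x^k is (-c)^k = (-1)^k * c^k.
Here c = 5 and k = 2:
(-5)^2 = 1 * 25 = 25

25


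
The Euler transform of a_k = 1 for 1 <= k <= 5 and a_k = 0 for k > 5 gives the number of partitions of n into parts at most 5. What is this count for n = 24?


Partitions of 24 into parts at most 5:
Using generating function (1-x)^(-1)(1-x^2)^(-1)...(1-x^5)^(-1),
the coefficient of x^24 = 333

333


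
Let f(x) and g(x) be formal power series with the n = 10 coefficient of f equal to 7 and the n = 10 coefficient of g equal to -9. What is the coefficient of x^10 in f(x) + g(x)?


Addition of formal power series is termwise.
The coefficient of x^10 in f + g = 7 + -9
= -2

-2


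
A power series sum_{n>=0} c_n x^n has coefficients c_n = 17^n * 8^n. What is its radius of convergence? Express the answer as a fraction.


By the root test (Cauchy-Hadamard), the radius is R = 1 / limsup_n |c_n|^(1/n).
Here |c_n|^(1/n) = (17^n * 8^n)^(1/n) = 17 * 8 = 136 for all n.
So R = 1/136 = 1/136.

1/136


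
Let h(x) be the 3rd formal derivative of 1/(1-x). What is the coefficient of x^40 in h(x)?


Differentiating 3 times: d^3/dx^3 [1/(1-x)] = 3!/(1-x)^4.
The expansion 1/(1-x)^4 = sum_{k>=0} C(k+3, 3) x^k, so the coefficient of x^n in 3!/(1-x)^4 is 3! * C(n+3, 3).
For n = 40: 6 * C(43, 3) = 6 * 12341 = 74046

74046


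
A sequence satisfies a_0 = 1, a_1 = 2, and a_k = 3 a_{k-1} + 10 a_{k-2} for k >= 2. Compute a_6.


The characteristic equation is t^2 - 3 t - 10 = 0, with roots r_1 = 5 and r_2 = -2 (so c_1 = r_1 + r_2, c_2 = -r_1 r_2 as required).
One can use the closed form a_n = A r_1^n + B r_2^n, but direct iteration is more reliable:
a_0 = 1, a_1 = 2, a_2 = 16, a_3 = 68, a_4 = 364, a_5 = 1772, a_6 = 8956.
So a_6 = 8956.

8956


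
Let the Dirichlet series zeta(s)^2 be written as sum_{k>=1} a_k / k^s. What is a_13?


The Dirichlet convolution of the constant function 1 with itself gives (1 * 1)(k) = sum_{d | k} 1 = d(k), the number of positive divisors of k.
Since zeta(s) = sum_{k>=1} 1/k^s, we have zeta(s)^2 = sum_{k>=1} d(k)/k^s, so a_k = d(k).
For k = 13: the divisors are 1, 13.
Count = 2.

2


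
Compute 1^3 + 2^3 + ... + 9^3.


This power sum has a closed form given by Faulhaber's formula
sum_{k=1}^{m} k^p = (1 / (p + 1)) * sum_{j=0}^{p} C(p + 1, j) B_j m^(p + 1 - j),
but for small m direct computation is fastest:
1 + 8 + 27 + 64 + 125 + 216 + 343 + 512 + 729 = 2025.

2025


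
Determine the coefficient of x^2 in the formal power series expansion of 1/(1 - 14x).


The geometric series identity gives 1/(1 - c x) = sum_{k>=0} c^k x^k, so the coefficient of x^k is c^k.
Here c = 14 and k = 2.
Computing: 14^2 = 196

196


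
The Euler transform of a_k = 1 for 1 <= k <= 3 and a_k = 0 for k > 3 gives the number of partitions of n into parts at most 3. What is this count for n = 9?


Partitions of 9 into parts at most 3:
Using generating function (1-x)^(-1)(1-x^2)^(-1)(1-x^3)^(-1),
the coefficient of x^9 = 12

12


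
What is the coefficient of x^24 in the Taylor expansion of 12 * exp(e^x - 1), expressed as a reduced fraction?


exp(e^x - 1) = sum_{k>=0} Bell_k x^k / k!, where Bell_k is the k-th Bell number.
So the coefficient of x^24 is 12 * Bell_24 / 24!.
Computing: Bell_24 = 445958869294805289 and 24! = 620448401733239439360000, giving
12 * 445958869294805289/620448401733239439360000 = 148652956431601763/17234677825923317760000.

148652956431601763/17234677825923317760000


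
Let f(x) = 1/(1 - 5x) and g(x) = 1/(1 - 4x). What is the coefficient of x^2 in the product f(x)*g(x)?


The coefficient of x^n in f*g is the Cauchy product: sum_{k=0}^{n} a^k * b^(n-k).
With a=5, b=4, n=2:
sum_{k=0}^{2} 5^k * 4^(2-k)
= 61

61


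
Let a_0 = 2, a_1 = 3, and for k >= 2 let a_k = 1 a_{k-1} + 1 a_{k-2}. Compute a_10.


Iterating the recurrence forward:
a_0 = 2
a_1 = 3
a_2 = 1*3 + 1*2 = 5
a_3 = 1*5 + 1*3 = 8
a_4 = 1*8 + 1*5 = 13
a_5 = 1*13 + 1*8 = 21
a_6 = 1*21 + 1*13 = 34
a_7 = 1*34 + 1*21 = 55
a_8 = 1*55 + 1*34 = 89
a_9 = 1*89 + 1*55 = 144
a_10 = 1*144 + 1*89 = 233
So a_10 = 233.

233


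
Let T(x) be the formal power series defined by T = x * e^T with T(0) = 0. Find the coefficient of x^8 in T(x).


Apply the Lagrange inversion formula: if T = x * phi(T) with phi(t) = e^t, then
[x^n] T = (1/n) [t^(n-1)] phi(t)^n = (1/n) [t^(n-1)] e^(n t) = (1/n) * n^(n-1) / (n-1)! = n^(n-1) / n!.
When c = 1 this is the Cayley count of rooted labeled trees on n vertices, divided by n!.
For n = 8: 8^7 / 8! = 2097152/40320 = 16384/315.

16384/315


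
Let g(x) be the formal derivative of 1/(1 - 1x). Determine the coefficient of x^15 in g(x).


Differentiate termwise: d/dx sum_{k>=0} 1^k x^k = sum_{k>=1} k 1^k x^(k-1) = sum_{j>=0} (j+1) 1^(j+1) x^j.
Equivalently, d/dx [1/(1 - 1x)] = 1/(1 - 1x)^2.
For j = 15: 16 * 1^16 = 16 * 1 = 16.

16


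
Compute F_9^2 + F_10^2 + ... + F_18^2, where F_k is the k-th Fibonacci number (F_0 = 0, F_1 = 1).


There is a standard identity sum_{k=0}^{N} F_k^2 = F_N * F_{N+1} (proved inductively from the telescoping relation F_k^2 = F_k F_{k+1} - F_{k-1} F_k). Then
sum_{k=9}^{18} F_k^2 = F_18 F_19 - F_8 F_9.
Computing: F_18 = 2584, F_19 = 4181, F_8 = 21, F_9 = 34.
Sum = 2584 * 4181 - 21 * 34 = 10802990.

10802990


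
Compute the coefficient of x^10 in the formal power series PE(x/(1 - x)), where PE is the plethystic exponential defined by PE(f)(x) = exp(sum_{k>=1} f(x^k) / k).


For f(x) = x/(1 - x) we have
sum_{k>=1} f(x^k) / k = sum_{k>=1} (1/k) * x^k / (1 - x^k) = sum_{k, m >= 1} x^(k m) / k,
which after exponentiating simplifies to
PE(x/(1 - x)) = prod_{k>=1} 1 / (1 - x^k).
This is the generating function for the partition function p(n), so the coefficient of x^10 is p(10).
Computing p(10) by dynamic programming over parts 1, 2, ..., 10: p(10) = 42.

42


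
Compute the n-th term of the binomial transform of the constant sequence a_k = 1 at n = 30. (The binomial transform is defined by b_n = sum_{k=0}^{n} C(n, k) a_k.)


With a_k = 1 for all k, b_n = sum_{k=0}^{n} C(n, k) = 2^n by the binomial theorem.
For n = 30: 2^30 = 1073741824.

1073741824


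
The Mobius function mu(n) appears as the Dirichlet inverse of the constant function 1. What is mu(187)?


187 = 11 * 17 (all distinct primes).
mu(187) = (-1)^2 = 1

1


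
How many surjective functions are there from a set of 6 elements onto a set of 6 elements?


By inclusion-exclusion on which target elements are missed, the number of surjections from an n-set onto a k-set is
surj(n, k) = sum_{j=0}^{k} (-1)^j C(k, j) (k - j)^n.
Equivalently surj(n, k) = k! * S(n, k), where S(n, k) is the Stirling number of the second kind.
For n = 6, k = 6:
S(6, 6) = 1, so
surj = 6! * 1 = 720 * 1 = 720.

720


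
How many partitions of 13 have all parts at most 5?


Using the generating function (1-x)^(-1)(1-x^2)^(-1)...(1-x^5)^(-1),
the coefficient of x^13 counts these restricted partitions.
Result = 57

57


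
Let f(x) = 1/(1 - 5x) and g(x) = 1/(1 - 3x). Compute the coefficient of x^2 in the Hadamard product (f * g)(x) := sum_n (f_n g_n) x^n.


f has coefficients f_k = 5^k and g has coefficients g_k = 3^k, so the Hadamard product has coefficient (f*g)_k = 5^k * 3^k = 15^k.
For k = 2: 15^2 = 225.

225


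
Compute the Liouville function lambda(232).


The Liouville function is lambda(k) = (-1)^Omega(k), where Omega(k) counts the prime factors of k with multiplicity.
Factoring: 232 = 2 * 2 * 2 * 29, so Omega(232) = 4.
lambda(232) = (-1)^4 = 1.

1


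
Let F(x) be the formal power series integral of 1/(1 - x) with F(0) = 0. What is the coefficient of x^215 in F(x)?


1/(1 - x) = sum_{k>=0} x^k. Integrating termwise and using F(0) = 0 gives
F(x) = sum_{k>=0} x^(k+1) / (k+1) = sum_{m>=1} x^m / m = -ln(1 - x).
So the coefficient of x^215 is 1/215 = 1/215.

1/215


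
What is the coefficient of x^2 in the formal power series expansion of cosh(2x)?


The Maclaurin series is cosh(t) = sum_{m>=0} t^(2m) / (2m)!, so substituting t = 2x, only even powers of x are nonzero, with coefficient of x^(2m) equal to 2^(2m) / (2m)!.
For x^2 the coefficient is 2^2/2! = 4/2 = 2.

2


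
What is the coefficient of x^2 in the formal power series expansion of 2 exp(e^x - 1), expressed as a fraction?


exp(e^x - 1) is the exponential generating function for the Bell numbers Bell_k: exp(e^x - 1) = sum_{k>=0} Bell_k x^k / k!.
So the coefficient of x^2 in 2 exp(e^x - 1) is 2 Bell_2 / 2!.
Computing: Bell_2 = 2 and 2! = 2, giving
2 * 2/2 = 2.

2


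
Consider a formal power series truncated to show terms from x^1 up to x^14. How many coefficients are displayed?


From x^1 to x^14 inclusive, the count is 14 - 1 + 1 = 14.

14


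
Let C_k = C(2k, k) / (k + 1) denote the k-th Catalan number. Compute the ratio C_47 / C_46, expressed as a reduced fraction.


Using C_k = (2k)! / (k! (k+1)!), the ratio C_{k+1}/C_k simplifies to
C_{k+1}/C_k = [(2k+2)! / ((k+1)! (k+2)!)] * [k! (k+1)! / (2k)!]
 = (2k+2)(2k+1) / ((k+1)(k+2)) = 2(2k+1) / (k+2).
For k = 46: 2(2*46 + 1) / (46 + 2) = 186/48 = 31/8.

31/8


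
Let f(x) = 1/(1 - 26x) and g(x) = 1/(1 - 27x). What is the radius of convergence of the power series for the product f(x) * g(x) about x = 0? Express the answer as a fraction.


The radius of 1/(1 - 26x) is 1/26 (nearest singularity at x = 1/26), and the radius of 1/(1 - 27x) is 1/27.
The product f(x)*g(x) = 1/((1 - 26x)(1 - 27x)) has singularities at both 1/26 and 1/27, so its radius of convergence is the distance to the nearest one:
min(1/26, 1/27) = 1/27.

1/27


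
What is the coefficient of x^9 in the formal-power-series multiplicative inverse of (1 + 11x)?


The inverse is 1/(1 + 11x). Apply the geometric identity 1/(1 - y) = sum_{k>=0} y^k with y = -11x:
1/(1 + 11x) = sum_{k>=0} (-11)^k x^k.
So the coefficient of x^9 is (-11)^9 = -2357947691.

-2357947691


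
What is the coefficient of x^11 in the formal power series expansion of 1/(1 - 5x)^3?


The general identity 1/(1 - c x)^r = sum_{k>=0} c^k C(k + r - 1, r - 1) x^k follows by substituting y = c x into 1/(1 - y)^r = sum_{k>=0} C(k + r - 1, r - 1) y^k.
For c = 5, r = 3, k = 11:
5^11 * C(13, 2) = 48828125 * 78 = 3808593750.

3808593750


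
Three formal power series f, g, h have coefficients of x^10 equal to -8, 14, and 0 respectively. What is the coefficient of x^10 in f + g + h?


Series addition is componentwise:
-8 + 14 + 0
= 6

6


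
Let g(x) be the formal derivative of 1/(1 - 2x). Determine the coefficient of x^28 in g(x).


Differentiate termwise: d/dx sum_{k>=0} 2^k x^k = sum_{k>=1} k 2^k x^(k-1) = sum_{j>=0} (j+1) 2^(j+1) x^j.
Equivalently, d/dx [1/(1 - 2x)] = 2/(1 - 2x)^2.
For j = 28: 29 * 2^29 = 29 * 536870912 = 15569256448.

15569256448


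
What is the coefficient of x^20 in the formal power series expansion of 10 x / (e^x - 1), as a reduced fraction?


The exponential generating function for Bernoulli numbers is
x / (e^x - 1) = sum_{k>=0} B_k x^k / k!.
So the coefficient of x^20 in 10 x / (e^x - 1) is 10 B_20 / 20!.
Computing: B_20 = -174611/330, 20! = 2432902008176640000, giving
10 * -174611/330 / 2432902008176640000 = -174611/80285766269829120000.

-174611/80285766269829120000


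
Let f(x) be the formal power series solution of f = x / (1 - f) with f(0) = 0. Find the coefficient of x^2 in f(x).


Apply Lagrange inversion: f = x * phi(f) with phi(t) = 1/(1 - t), so
[x^n] f = (1/n) [t^(n-1)] phi(t)^n = (1/n) [t^(n-1)] (1 - t)^(-n) = (1/n) C(2n - 2, n - 1) = C_{n-1}.
For n = 2: C_1 = C(2, 1) / 2 = 2/2 = 1 = 1.

1


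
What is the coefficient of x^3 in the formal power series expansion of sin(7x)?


The Maclaurin series is sin(t) = sum_{k>=0} (-1)^k t^(2k+1) / (2k+1)!, so substituting t = 7x, only odd powers of x are nonzero, with coefficient of x^(2k+1) equal to (-1)^k 7^(2k+1) / (2k+1)!.
Write 3 = 2*1 + 1, giving the coefficient (-1)^1 * 7^3 / 3! = -343/6 = -343/6.

-343/6


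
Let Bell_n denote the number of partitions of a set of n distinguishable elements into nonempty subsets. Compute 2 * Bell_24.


Bell_24 can be computed from the Bell triangle or from Dobinski's identity Bell_n = (1/e) * sum_{k>=0} k^n / k!.
Computing Bell_24 = 445958869294805289.
Then 2 * 445958869294805289 = 891917738589610578.

891917738589610578


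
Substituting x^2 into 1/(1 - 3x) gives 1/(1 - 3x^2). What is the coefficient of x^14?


The coefficient of x^(2m) in 1/(1 - 3x^2) is 3^m.
With n = 14 = 2*7, the coefficient is 3^7 = 2187.

2187


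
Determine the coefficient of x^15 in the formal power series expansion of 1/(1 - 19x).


The geometric series identity gives 1/(1 - c x) = sum_{k>=0} c^k x^k, so the coefficient of x^k is c^k.
Here c = 19 and k = 15.
Computing: 19^15 = 15181127029874798299

15181127029874798299


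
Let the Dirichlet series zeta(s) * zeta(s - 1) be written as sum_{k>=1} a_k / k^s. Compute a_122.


Convolution gives a_k = sum_{d | k} d * 1 = sum_{d | k} d = sigma(k), the sum of positive divisors of k.
For k = 122, the divisors are 1, 2, 61, 122, so
sigma(122) = 1 + 2 + 61 + 122 = 186.

186


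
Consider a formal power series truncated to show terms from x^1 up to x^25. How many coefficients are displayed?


From x^1 to x^25 inclusive, the count is 25 - 1 + 1 = 25.

25


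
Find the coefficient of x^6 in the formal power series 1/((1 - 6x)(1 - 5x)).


By partial fractions or Cauchy convolution:
The coefficient equals sum_{k=0}^{6} 6^k * 5^(6-k).
= 201811

201811


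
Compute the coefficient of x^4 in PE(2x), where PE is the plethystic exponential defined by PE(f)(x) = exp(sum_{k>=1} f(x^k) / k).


With f(x) = 2x, the exponent is sum_{k>=1} 2 x^k / k = 2 * (-ln(1 - x)). Exponentiating:
PE(2x) = exp(-2 ln(1 - x)) = 1/(1 - x)^2.
By the negative binomial expansion, [x^n] 1/(1 - x)^2 = C(n + 1, 1).
For n = 4: C(5, 1) = 5.

5


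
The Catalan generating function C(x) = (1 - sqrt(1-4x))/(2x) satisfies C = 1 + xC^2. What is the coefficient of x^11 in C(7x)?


Substituting x -> 7x scales the n-th coefficient by 7^n, so [x^11] C(7x) = 7^11 * C_11.
C_11 = C(2*11, 11)/(12) = 705432/12 = 58786.
So 7^11 * 58786 = 1977326743 * 58786 = 116239129913998.

116239129913998


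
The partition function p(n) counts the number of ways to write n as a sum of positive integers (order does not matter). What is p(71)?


Using the generating function prod_{k>=1} 1/(1-x^k), we compute p(71).
By dynamic programming over parts 1 through 71:
p(71) = 4697205

4697205


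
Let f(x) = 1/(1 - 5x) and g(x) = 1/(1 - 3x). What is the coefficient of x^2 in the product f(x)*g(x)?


The coefficient of x^n in f*g is the Cauchy product: sum_{k=0}^{n} a^k * b^(n-k).
With a=5, b=3, n=2:
sum_{k=0}^{2} 5^k * 3^(2-k)
= 49

49


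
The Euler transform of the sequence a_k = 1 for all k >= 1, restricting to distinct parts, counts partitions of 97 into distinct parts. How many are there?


Partitions of 97 into distinct parts can be computed via generating function.
Product (1+x)(1+x^2)(1+x^3)...
The coefficient of x^97 = 345856

345856


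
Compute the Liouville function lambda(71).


The Liouville function is lambda(k) = (-1)^Omega(k), where Omega(k) counts the prime factors of k with multiplicity.
Factoring: 71 = 71, so Omega(71) = 1.
lambda(71) = (-1)^1 = -1.

-1


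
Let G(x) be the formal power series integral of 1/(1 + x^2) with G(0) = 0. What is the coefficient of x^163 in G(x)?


1/(1 + x^2) = sum_{j>=0} (-1)^j x^(2j). Integrating termwise with G(0) = 0:
G(x) = sum_{j>=0} (-1)^j x^(2j+1) / (2j+1) = arctan(x).
Only odd powers are nonzero. For x^163 write 163 = 2*81 + 1, giving
(-1)^81 / 163 = -1/163 = -1/163.

-1/163


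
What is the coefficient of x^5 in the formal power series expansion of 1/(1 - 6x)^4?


The general identity 1/(1 - c x)^r = sum_{k>=0} c^k C(k + r - 1, r - 1) x^k follows by substituting y = c x into 1/(1 - y)^r = sum_{k>=0} C(k + r - 1, r - 1) y^k.
For c = 6, r = 4, k = 5:
6^5 * C(8, 3) = 7776 * 56 = 435456.

435456


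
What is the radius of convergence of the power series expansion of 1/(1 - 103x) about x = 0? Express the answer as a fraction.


Expanding 1/(1 - 103x) = sum_{k>=0} 103^k x^k, the series converges when |103x| < 1, i.e., |x| < 1/103.
So the radius of convergence is 1/103 = 1/103.

1/103


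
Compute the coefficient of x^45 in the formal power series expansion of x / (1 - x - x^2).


Let f(x) = sum_{k>=0} a_k x^k. Multiplying f(x) * (1 - x - x^2) = x and matching coefficients gives a_0 = 0, a_1 = 1, and a_k = a_{k-1} + a_{k-2} for k >= 2. These are the Fibonacci numbers F_k.
Iterating from F_0 = 0, F_1 = 1:
F_0=0, F_1=1, F_2=1, F_3=2, F_4=3, F_5=5, F_6=8, F_7=13, F_8=21, F_9=34, ...
F_45 = 1134903170.

1134903170


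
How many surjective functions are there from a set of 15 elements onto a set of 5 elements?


By inclusion-exclusion on which target elements are missed, the number of surjections from an n-set onto a k-set is
surj(n, k) = sum_{j=0}^{k} (-1)^j C(k, j) (k - j)^n.
Equivalently surj(n, k) = k! * S(n, k), where S(n, k) is the Stirling number of the second kind.
For n = 15, k = 5:
S(15, 5) = 210766920, so
surj = 5! * 210766920 = 120 * 210766920 = 25292030400.

25292030400


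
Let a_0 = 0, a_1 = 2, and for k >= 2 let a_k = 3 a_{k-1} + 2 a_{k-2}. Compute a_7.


Iterating the recurrence forward:
a_0 = 0
a_1 = 2
a_2 = 3*2 + 2*0 = 6
a_3 = 3*6 + 2*2 = 22
a_4 = 3*22 + 2*6 = 78
a_5 = 3*78 + 2*22 = 278
a_6 = 3*278 + 2*78 = 990
a_7 = 3*990 + 2*278 = 3526
So a_7 = 3526.

3526


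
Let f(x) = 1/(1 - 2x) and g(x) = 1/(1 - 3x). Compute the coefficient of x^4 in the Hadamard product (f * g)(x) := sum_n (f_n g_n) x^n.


f has coefficients f_k = 2^k and g has coefficients g_k = 3^k, so the Hadamard product has coefficient (f*g)_k = 2^k * 3^k = 6^k.
For k = 4: 6^4 = 1296.

1296


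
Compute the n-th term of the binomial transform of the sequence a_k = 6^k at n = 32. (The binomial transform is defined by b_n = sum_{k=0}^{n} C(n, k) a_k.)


With a_k = 6^k, b_n = sum_{k=0}^{n} C(n, k) 6^k = (1 + 6)^n by the binomial theorem.
For n = 32: (1 + 6)^32 = 7^32 = 1104427674243920646305299201.

1104427674243920646305299201


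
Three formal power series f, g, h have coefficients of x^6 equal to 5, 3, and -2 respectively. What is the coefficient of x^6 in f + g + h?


Series addition is componentwise:
5 + 3 + -2
= 6

6


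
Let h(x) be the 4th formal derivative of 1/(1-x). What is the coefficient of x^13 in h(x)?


Differentiating 4 times: d^4/dx^4 [1/(1-x)] = 4!/(1-x)^5.
The expansion 1/(1-x)^5 = sum_{k>=0} C(k+4, 4) x^k, so the coefficient of x^n in 4!/(1-x)^5 is 4! * C(n+4, 4).
For n = 13: 24 * C(17, 4) = 24 * 2380 = 57120

57120


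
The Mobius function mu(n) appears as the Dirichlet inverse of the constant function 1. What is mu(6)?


6 = 2 * 3 (all distinct primes).
mu(6) = (-1)^2 = 1

1


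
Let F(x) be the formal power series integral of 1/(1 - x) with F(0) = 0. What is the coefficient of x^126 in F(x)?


1/(1 - x) = sum_{k>=0} x^k. Integrating termwise and using F(0) = 0 gives
F(x) = sum_{k>=0} x^(k+1) / (k+1) = sum_{m>=1} x^m / m = -ln(1 - x).
So the coefficient of x^126 is 1/126 = 1/126.

1/126


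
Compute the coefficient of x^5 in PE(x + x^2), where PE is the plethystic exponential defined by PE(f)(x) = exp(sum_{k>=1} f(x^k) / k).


With f(x) = x + x^2, the exponent is sum_{k>=1} (x^k + x^(2k)) / k = -ln(1 - x) - ln(1 - x^2). Exponentiating:
PE(x + x^2) = 1 / ((1 - x)(1 - x^2)).
This is the generating function for partitions of n into parts of size 1 or 2. The number of 2's can be any j in 0..2, and the rest are 1's, so
[x^5] = floor(5/2) + 1 = 3.

3


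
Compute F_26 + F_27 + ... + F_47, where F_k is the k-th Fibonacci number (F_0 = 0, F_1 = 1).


Use the identity sum_{k=0}^{N} F_k = F_{N+2} - 1 (which follows from F_{k+2} - F_{k+1} = F_k). Then
sum_{k=26}^{47} F_k = (F_{49} - 1) - (F_{27} - 1) = F_{49} - F_{27}.
Computing: F_{49} = 7778742049, F_{27} = 196418, so
Sum = 7778742049 - 196418 = 7778545631.

7778545631


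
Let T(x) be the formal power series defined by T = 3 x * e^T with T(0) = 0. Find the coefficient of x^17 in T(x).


Apply the Lagrange inversion formula: if T = 3 x * phi(T) with phi(t) = e^t, then
[x^n] T = 3^n * (1/n) [t^(n-1)] phi(t)^n = 3^n * (1/n) [t^(n-1)] e^(n t) = 3^n * (1/n) * n^(n-1) / (n-1)! = 3^n * n^(n-1) / n!.
When c = 1 this is the Cayley count of rooted labeled trees on n vertices, divided by n!.
For n = 17: 3^17 * 17^16 / 17! = 129140163 * 48661191875666868481/355687428096000 = 507069656305809338282571/28700672000.

507069656305809338282571/28700672000


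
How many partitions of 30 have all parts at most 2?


Using the generating function (1-x)^(-1)(1-x^2)^(-1),
the coefficient of x^30 counts these restricted partitions.
Result = 16

16


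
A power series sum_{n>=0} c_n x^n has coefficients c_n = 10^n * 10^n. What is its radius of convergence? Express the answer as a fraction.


By the root test (Cauchy-Hadamard), the radius is R = 1 / limsup_n |c_n|^(1/n).
Here |c_n|^(1/n) = (10^n * 10^n)^(1/n) = 10 * 10 = 100 for all n.
So R = 1/100 = 1/100.

1/100


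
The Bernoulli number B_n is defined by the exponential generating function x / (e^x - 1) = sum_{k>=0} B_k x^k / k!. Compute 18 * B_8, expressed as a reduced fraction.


Bernoulli numbers can also be computed recursively via B_0 = 1 and sum_{j=0}^{m} C(m+1, j) B_j = 0 for m >= 1. Odd-index Bernoulli numbers vanish for k >= 3.
Computing B_8 = -1/30, so 18 * B_8 = 18 * -1/30 = -3/5.

-3/5


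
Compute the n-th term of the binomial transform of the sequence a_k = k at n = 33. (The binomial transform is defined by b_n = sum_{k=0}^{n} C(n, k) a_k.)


With a_k = k, b_n = sum_{k=0}^{n} C(n, k) k. Using k * C(n, k) = n * C(n-1, k-1) gives b_n = n * sum_{k>=1} C(n-1, k-1) = n * 2^(n-1).
For n = 33: 33 * 2^32 = 33 * 4294967296 = 141733920768.

141733920768


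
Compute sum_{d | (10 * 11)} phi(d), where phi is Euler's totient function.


First, 10 * 11 = 110. One classical identity is sum_{d | n} phi(d) = n (each k in [1, n] has a unique gcd with n, and among the k's with gcd(k, n) = n/d there are phi(d) of them). So the sum equals 110. We also verify directly:
Divisors of 110: 1, 2, 5, 10, 11, 22, 55, 110.
phi values: 1, 1, 4, 4, 10, 10, 40, 40.
Sum = 110.

110


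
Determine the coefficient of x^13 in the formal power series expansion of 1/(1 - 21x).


The geometric series identity gives 1/(1 - c x) = sum_{k>=0} c^k x^k, so the coefficient of x^k is c^k.
Here c = 21 and k = 13.
Computing: 21^13 = 154472377739119461

154472377739119461


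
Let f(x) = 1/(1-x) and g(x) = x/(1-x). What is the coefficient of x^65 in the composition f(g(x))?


First simplify the composition: f(g(x)) = 1/(1 - x/(1-x)) = (1-x)/((1-x) - x) = (1-x)/(1-2x).
Now extract the coefficient. Write (1-x)/(1-2x) = 1/(1-2x) - x/(1-2x).
The coefficient of x^n in 1/(1-2x) is 2^n, and in x/(1-2x) is 2^(n-1) (for n >= 1).
So the coefficient of x^65 is 2^65 - 2^64 = 36893488147419103232 - 18446744073709551616 = 18446744073709551616.

18446744073709551616


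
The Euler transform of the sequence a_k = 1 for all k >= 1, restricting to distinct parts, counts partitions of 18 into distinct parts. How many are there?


Partitions of 18 into distinct parts can be computed via generating function.
Product (1+x)(1+x^2)(1+x^3)...
The coefficient of x^18 = 46

46


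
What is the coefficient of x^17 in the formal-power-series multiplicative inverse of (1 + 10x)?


The inverse is 1/(1 + 10x). Apply the geometric identity 1/(1 - y) = sum_{k>=0} y^k with y = -10x:
1/(1 + 10x) = sum_{k>=0} (-10)^k x^k.
So the coefficient of x^17 is (-10)^17 = -100000000000000000.

-100000000000000000


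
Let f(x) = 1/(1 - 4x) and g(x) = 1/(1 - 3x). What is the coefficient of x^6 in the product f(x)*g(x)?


The coefficient of x^n in f*g is the Cauchy product: sum_{k=0}^{n} a^k * b^(n-k).
With a=4, b=3, n=6:
sum_{k=0}^{6} 4^k * 3^(6-k)
= 14197

14197


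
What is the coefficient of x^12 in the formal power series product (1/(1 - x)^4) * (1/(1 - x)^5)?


Combine the factors: (1/(1 - x)^4) * (1/(1 - x)^5) = 1/(1 - x)^9.
Then use 1/(1 - x)^r = sum_{k>=0} C(k + r - 1, r - 1) x^k with r = 9 and k = 12:
C(20, 8) = 125970.

125970


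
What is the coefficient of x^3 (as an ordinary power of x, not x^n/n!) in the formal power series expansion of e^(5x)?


The exponential series is e^y = sum_{k>=0} y^k / k!. Substituting y = 5x gives
e^(5x) = sum_{k>=0} 5^k x^k / k!.
So the coefficient of x^n is a^n/n! with a = 5, n = 3:
5^3 / 3! = 125/6 = 125/6

125/6


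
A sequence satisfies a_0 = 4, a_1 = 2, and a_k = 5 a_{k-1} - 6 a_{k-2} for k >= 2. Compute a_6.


The characteristic equation is t^2 - 5 t + 6 = 0, with roots r_1 = 3 and r_2 = 2 (so c_1 = r_1 + r_2, c_2 = -r_1 r_2 as required).
One can use the closed form a_n = A r_1^n + B r_2^n, but direct iteration is more reliable:
a_0 = 4, a_1 = 2, a_2 = -14, a_3 = -82, a_4 = -326, a_5 = -1138, a_6 = -3734.
So a_6 = -3734.

-3734


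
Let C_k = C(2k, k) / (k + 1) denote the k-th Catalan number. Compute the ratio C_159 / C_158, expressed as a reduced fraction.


Using C_k = (2k)! / (k! (k+1)!), the ratio C_{k+1}/C_k simplifies to
C_{k+1}/C_k = [(2k+2)! / ((k+1)! (k+2)!)] * [k! (k+1)! / (2k)!]
 = (2k+2)(2k+1) / ((k+1)(k+2)) = 2(2k+1) / (k+2).
For k = 158: 2(2*158 + 1) / (158 + 2) = 634/160 = 317/80.

317/80


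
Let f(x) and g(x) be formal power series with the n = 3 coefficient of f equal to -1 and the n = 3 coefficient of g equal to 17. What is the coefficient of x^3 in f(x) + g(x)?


Addition of formal power series is termwise.
The coefficient of x^3 in f + g = -1 + 17
= 16

16


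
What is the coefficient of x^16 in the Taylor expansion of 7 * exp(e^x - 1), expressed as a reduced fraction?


exp(e^x - 1) = sum_{k>=0} Bell_k x^k / k!, where Bell_k is the k-th Bell number.
So the coefficient of x^16 is 7 * Bell_16 / 16!.
Computing: Bell_16 = 10480142147 and 16! = 20922789888000, giving
7 * 10480142147/20922789888000 = 10480142147/2988969984000.

10480142147/2988969984000


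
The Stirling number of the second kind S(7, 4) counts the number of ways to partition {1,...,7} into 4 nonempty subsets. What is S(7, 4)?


Using the explicit formula S(n,k) = (1/k!) sum_{j=0}^{k} (-1)^(k-j) C(k,j) j^n:
S(7, 4) = 350
Equivalently, S(n,k) is n! times the coefficient of x^n in the EGF (e^x - 1)^k / k!.

350


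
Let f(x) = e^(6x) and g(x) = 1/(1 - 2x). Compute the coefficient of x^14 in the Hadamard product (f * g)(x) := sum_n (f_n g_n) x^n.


Expanding: f_k = 6^k/k! (from e^(6x)) and g_k = 2^k (from 1/(1 - 2x)). So the Hadamard coefficient (f * g)_k = 6^k 2^k / k! = (12)^k / k!.
For k = 14: 12^14/14! = 1283918464548864/87178291200 = 2579890176/175175.

2579890176/175175


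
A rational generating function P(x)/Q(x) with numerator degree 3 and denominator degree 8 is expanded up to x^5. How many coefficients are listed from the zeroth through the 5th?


Expanding up to x^5 gives the coefficients for x^0, x^1, ..., x^5.
That is 5 + 1 = 6 coefficients in total.

6


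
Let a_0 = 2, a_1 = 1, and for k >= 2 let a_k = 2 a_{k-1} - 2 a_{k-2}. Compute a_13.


Iterating the recurrence forward:
a_0 = 2
a_1 = 1
a_2 = 2*1 - 2*2 = -2
a_3 = 2*-2 - 2*1 = -6
a_4 = 2*-6 - 2*-2 = -8
a_5 = 2*-8 - 2*-6 = -4
a_6 = 2*-4 - 2*-8 = 8
a_7 = 2*8 - 2*-4 = 24
a_8 = 2*24 - 2*8 = 32
a_9 = 2*32 - 2*24 = 16
a_10 = 2*16 - 2*32 = -32
a_11 = 2*-32 - 2*16 = -96
a_12 = 2*-96 - 2*-32 = -128
a_13 = 2*-128 - 2*-96 = -64
So a_13 = -64.

-64


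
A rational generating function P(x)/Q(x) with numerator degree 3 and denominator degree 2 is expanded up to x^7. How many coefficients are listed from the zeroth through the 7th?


Expanding up to x^7 gives the coefficients for x^0, x^1, ..., x^7.
That is 7 + 1 = 8 coefficients in total.

8


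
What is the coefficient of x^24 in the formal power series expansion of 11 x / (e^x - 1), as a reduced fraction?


The exponential generating function for Bernoulli numbers is
x / (e^x - 1) = sum_{k>=0} B_k x^k / k!.
So the coefficient of x^24 in 11 x / (e^x - 1) is 11 B_24 / 24!.
Computing: B_24 = -236364091/2730, 24! = 620448401733239439360000, giving
11 * -236364091/2730 / 620448401733239439360000 = -236364091/153984012430158515404800000.

-236364091/153984012430158515404800000


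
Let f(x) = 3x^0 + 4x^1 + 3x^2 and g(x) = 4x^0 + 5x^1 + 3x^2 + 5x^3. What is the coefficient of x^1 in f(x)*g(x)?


Cauchy product at x^1:
3*5 + 4*4
= 31

31


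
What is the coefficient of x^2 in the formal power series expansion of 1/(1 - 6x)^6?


The general identity 1/(1 - c x)^r = sum_{k>=0} c^k C(k + r - 1, r - 1) x^k follows by substituting y = c x into 1/(1 - y)^r = sum_{k>=0} C(k + r - 1, r - 1) y^k.
For c = 6, r = 6, k = 2:
6^2 * C(7, 5) = 36 * 21 = 756.

756


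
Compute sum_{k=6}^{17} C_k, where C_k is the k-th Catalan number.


C_6 through C_17: 132, 429, 1430, 4862, 16796, 58786, 208012, 742900, 2674440, 9694845, 35357670, 129644790
Sum = 132 + 429 + 1430 + 4862 + 16796 + 58786 + 208012 + 742900 + 2674440 + 9694845 + 35357670 + 129644790
= 178405092

178405092


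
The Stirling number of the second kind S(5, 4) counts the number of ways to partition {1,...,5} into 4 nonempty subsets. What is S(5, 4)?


Using the explicit formula S(n,k) = (1/k!) sum_{j=0}^{k} (-1)^(k-j) C(k,j) j^n:
S(5, 4) = 10
Equivalently, S(n,k) is n! times the coefficient of x^n in the EGF (e^x - 1)^k / k!.

10


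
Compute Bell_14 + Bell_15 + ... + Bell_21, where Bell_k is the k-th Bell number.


Recall Bell_k counts set partitions of a k-set (with Bell_0 = 1 by convention).
Bell_14 through Bell_21: 190899322, 1382958545, 10480142147, 82864869804, 682076806159, 5832742205057, 51724158235372, 474869816156751
Sum = 190899322 + 1382958545 + 10480142147 + 82864869804 + 682076806159 + 5832742205057 + 51724158235372 + 474869816156751 = 533203712273157.

533203712273157


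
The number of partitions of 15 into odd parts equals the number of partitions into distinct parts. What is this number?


Computing partitions of 15 into odd parts (1, 3, 5, ...):
Using the generating function prod_{k>=0} 1/(1-x^(2k+1)),
the count is 27

27


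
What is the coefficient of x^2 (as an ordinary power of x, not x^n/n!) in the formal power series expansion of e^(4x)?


The exponential series is e^y = sum_{k>=0} y^k / k!. Substituting y = 4x gives
e^(4x) = sum_{k>=0} 4^k x^k / k!.
So the coefficient of x^n is a^n/n! with a = 4, n = 2:
4^2 / 2! = 16/2 = 8

8


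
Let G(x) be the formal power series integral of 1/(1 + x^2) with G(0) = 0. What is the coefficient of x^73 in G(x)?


1/(1 + x^2) = sum_{j>=0} (-1)^j x^(2j). Integrating termwise with G(0) = 0:
G(x) = sum_{j>=0} (-1)^j x^(2j+1) / (2j+1) = arctan(x).
Only odd powers are nonzero. For x^73 write 73 = 2*36 + 1, giving
(-1)^36 / 73 = 1/73 = 1/73.

1/73


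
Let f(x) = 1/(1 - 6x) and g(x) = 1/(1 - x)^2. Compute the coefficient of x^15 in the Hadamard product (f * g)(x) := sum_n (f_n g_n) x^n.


f has coefficients f_k = 6^k. For g = 1/(1 - x)^2 the coefficient is g_k = C(k + 1, 1) = k + 1. The Hadamard coefficient is (f * g)_k = 6^k * (k + 1).
For k = 15: 6^15 * 16 = 470184984576 * 16 = 7522959753216.

7522959753216


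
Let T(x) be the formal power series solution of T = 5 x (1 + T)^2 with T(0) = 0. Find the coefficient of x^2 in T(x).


Apply the Lagrange inversion formula: if T = 5 x * phi(T) with phi(t) = (1 + t)^2, then [x^n] T = 5^n * (1/n) [t^(n-1)] phi(t)^n = 5^n * (1/n) [t^(n-1)] (1 + t)^(2n) = 5^n * (1/n) C(2n, n-1).
Using the identity C(2n, n-1) = C(2n, n) * n / (n+1), the unscaled factor equals C(2n, n) / (n+1) = C_n, the n-th Catalan number.
For n = 2: C_2 = C(4, 2) / 3 = 6/3 = 2.
With the 5^2 = 25 factor, the coefficient is 25 * 2 = 50.

50


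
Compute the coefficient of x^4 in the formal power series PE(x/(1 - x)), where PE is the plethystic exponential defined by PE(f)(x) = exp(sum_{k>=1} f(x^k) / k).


For f(x) = x/(1 - x) we have
sum_{k>=1} f(x^k) / k = sum_{k>=1} (1/k) * x^k / (1 - x^k) = sum_{k, m >= 1} x^(k m) / k,
which after exponentiating simplifies to
PE(x/(1 - x)) = prod_{k>=1} 1 / (1 - x^k).
This is the generating function for the partition function p(n), so the coefficient of x^4 is p(4).
Computing p(4) by dynamic programming over parts 1, 2, ..., 4: p(4) = 5.

5


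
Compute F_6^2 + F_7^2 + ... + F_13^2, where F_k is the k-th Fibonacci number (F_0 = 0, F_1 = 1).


There is a standard identity sum_{k=0}^{N} F_k^2 = F_N * F_{N+1} (proved inductively from the telescoping relation F_k^2 = F_k F_{k+1} - F_{k-1} F_k). Then
sum_{k=6}^{13} F_k^2 = F_13 F_14 - F_5 F_6.
Computing: F_13 = 233, F_14 = 377, F_5 = 5, F_6 = 8.
Sum = 233 * 377 - 5 * 8 = 87801.

87801


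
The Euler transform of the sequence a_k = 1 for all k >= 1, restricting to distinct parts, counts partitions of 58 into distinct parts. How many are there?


Partitions of 58 into distinct parts can be computed via generating function.
Product (1+x)(1+x^2)(1+x^3)...
The coefficient of x^58 = 8808

8808


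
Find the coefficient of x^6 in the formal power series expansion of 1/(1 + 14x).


Write 1/(1 + c x) = 1/(1 - (-c) x) and apply the geometric-series identity
1/(1 - y) = sum_{k>=0} y^k to get 1/(1 + c x) = sum_{k>=0} (-c)^k x^k.
So the coefficient of x^k is (-c)^k = (-1)^k * c^k.
Here c = 14 and k = 6:
(-14)^6 = 1 * 7529536 = 7529536

7529536


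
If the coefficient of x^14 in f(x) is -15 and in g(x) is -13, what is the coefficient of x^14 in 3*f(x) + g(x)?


Scalar multiplication scales coefficients: 3 * -15 = -45.
Then add the g coefficient: -45 + -13
= -58

-58


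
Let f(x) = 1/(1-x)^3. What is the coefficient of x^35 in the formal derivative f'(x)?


Differentiate: d/dx [ 1/(1-x)^r ] = r / (1-x)^(r+1).
Here r = 3, so f'(x) = 3 / (1-x)^4.
The expansion of 1/(1-x)^(r+1) has coefficient of x^n equal to C(n+r, r).
So the coefficient of x^35 in f'(x) is
3 * C(38, 3) = 3 * 8436 = 25308

25308


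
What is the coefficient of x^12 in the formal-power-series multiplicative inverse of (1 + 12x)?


The inverse is 1/(1 + 12x). Apply the geometric identity 1/(1 - y) = sum_{k>=0} y^k with y = -12x:
1/(1 + 12x) = sum_{k>=0} (-12)^k x^k.
So the coefficient of x^12 is (-12)^12 = 8916100448256.

8916100448256


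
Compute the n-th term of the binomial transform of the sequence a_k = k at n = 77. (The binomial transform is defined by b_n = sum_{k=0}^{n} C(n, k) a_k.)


With a_k = k, b_n = sum_{k=0}^{n} C(n, k) k. Using k * C(n, k) = n * C(n-1, k-1) gives b_n = n * sum_{k>=1} C(n-1, k-1) = n * 2^(n-1).
For n = 77: 77 * 2^76 = 77 * 75557863725914323419136 = 5817955506895402903273472.

5817955506895402903273472


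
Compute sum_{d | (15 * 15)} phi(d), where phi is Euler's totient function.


First, 15 * 15 = 225. One classical identity is sum_{d | n} phi(d) = n (each k in [1, n] has a unique gcd with n, and among the k's with gcd(k, n) = n/d there are phi(d) of them). So the sum equals 225. We also verify directly:
Divisors of 225: 1, 3, 5, 9, 15, 25, 45, 75, 225.
phi values: 1, 2, 4, 6, 8, 20, 24, 40, 120.
Sum = 225.

225


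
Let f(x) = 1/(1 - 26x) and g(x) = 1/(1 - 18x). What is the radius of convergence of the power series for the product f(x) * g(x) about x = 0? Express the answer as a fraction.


The radius of 1/(1 - 26x) is 1/26 (nearest singularity at x = 1/26), and the radius of 1/(1 - 18x) is 1/18.
The product f(x)*g(x) = 1/((1 - 26x)(1 - 18x)) has singularities at both 1/26 and 1/18, so its radius of convergence is the distance to the nearest one:
min(1/26, 1/18) = 1/26.

1/26


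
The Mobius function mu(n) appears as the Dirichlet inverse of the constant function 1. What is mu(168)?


168 has a squared prime factor, so mu(168) = 0.
Factorization reveals a repeated prime.

0


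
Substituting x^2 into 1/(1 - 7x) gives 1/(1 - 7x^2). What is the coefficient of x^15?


Since 1/(1 - 7x^2) only has even powers of x,
the coefficient of x^15 (odd) is 0.

0


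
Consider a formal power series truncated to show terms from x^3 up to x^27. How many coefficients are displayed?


From x^3 to x^27 inclusive, the count is 27 - 3 + 1 = 25.

25


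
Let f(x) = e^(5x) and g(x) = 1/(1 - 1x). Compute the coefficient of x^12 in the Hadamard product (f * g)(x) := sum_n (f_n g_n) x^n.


Expanding: f_k = 5^k/k! (from e^(5x)) and g_k = 1^k (from 1/(1 - 1x)). So the Hadamard coefficient (f * g)_k = 5^k 1^k / k! = (5)^k / k!.
For k = 12: 5^12/12! = 244140625/479001600 = 9765625/19160064.

9765625/19160064


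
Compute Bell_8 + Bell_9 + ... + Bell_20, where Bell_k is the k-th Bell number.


Recall Bell_k counts set partitions of a k-set (with Bell_0 = 1 by convention).
Bell_8 through Bell_20: 4140, 21147, 115975, 678570, 4213597, 27644437, 190899322, 1382958545, 10480142147, 82864869804, 682076806159, 5832742205057, 51724158235372
Sum = 4140 + 21147 + 115975 + 678570 + 4213597 + 27644437 + 190899322 + 1382958545 + 10480142147 + 82864869804 + 682076806159 + 5832742205057 + 51724158235372 = 58333928794272.

58333928794272


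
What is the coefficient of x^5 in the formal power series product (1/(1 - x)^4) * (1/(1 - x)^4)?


Combine the factors: (1/(1 - x)^4) * (1/(1 - x)^4) = 1/(1 - x)^8.
Then use 1/(1 - x)^r = sum_{k>=0} C(k + r - 1, r - 1) x^k with r = 8 and k = 5:
C(12, 7) = 792.

792


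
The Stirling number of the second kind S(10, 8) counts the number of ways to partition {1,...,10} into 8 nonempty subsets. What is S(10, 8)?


Using the explicit formula S(n,k) = (1/k!) sum_{j=0}^{k} (-1)^(k-j) C(k,j) j^n:
S(10, 8) = 750
Equivalently, S(n,k) is n! times the coefficient of x^n in the EGF (e^x - 1)^k / k!.

750


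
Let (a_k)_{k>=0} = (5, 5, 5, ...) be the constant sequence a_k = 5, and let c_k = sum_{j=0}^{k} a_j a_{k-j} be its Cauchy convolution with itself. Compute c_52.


Since a_j = 5 for all j >= 0, the convolution sum becomes
c_k = sum_{j=0}^{k} 5 * 5 = 25 * (k + 1).
Equivalently, the generating function of (a_k) is 5/(1 - x) and its square is 25/(1 - x)^2 = sum_{k>=0} 25(k + 1) x^k.
For k = 52: 25 * 53 = 1325.

1325
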